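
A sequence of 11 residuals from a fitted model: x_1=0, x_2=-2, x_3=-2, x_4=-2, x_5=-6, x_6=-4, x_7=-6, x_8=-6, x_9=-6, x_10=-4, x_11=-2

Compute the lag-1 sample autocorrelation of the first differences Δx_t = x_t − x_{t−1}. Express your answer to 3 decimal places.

-0.237

First differences Δx: -2, 0, 0, -4, 2, -2, 0, 0, 2, 2
Mean of differences = -0.2000
Numerator Σ(Δx_t−Δx̄)(Δx_{t+1}−Δx̄) = -8.4400
Denominator Σ(Δx_t−Δx̄)² = 35.6000
r_1(Δx) = -8.4400 / 35.6000 = -0.237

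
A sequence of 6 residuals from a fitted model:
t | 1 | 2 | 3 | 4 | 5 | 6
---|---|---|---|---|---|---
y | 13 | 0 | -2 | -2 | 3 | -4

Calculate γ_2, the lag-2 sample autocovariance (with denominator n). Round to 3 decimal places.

Mean ȳ = (13 + 0 − 2 − 2 + 3 − 4)/6 = 1.3333
Σ_{t=1}^{4}(y_t−ȳ)(y_{t+2}−ȳ) = -22.2222
γ_2 = -22.2222 / 6 = -3.704

-3.704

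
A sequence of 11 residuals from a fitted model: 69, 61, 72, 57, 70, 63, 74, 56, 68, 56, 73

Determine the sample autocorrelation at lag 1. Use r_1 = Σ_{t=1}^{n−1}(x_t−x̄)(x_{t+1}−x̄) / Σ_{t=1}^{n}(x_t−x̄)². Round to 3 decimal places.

Mean x̄ = (69 + 61 + 72 + 57 + 70 + 63 + 74 + 56 + 68 + 56 + 73)/11 = 65.3636
Numerator Σ_{t=1}^{10}(x_t−x̄)(x_{t+1}−x̄) = -372.2231
Denominator Σ(x_t−x̄)² = 488.5455
r_1 = -372.2231 / 488.5455 = -0.762

-0.762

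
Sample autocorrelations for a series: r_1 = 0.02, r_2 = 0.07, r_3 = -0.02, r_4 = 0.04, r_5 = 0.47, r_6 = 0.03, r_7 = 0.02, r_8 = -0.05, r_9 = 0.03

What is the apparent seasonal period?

5

The largest autocorrelation is r_5 = 0.47; the remaining lags stay at or below 0.07.
The dominant spike at lag 5 indicates a seasonal period of 5.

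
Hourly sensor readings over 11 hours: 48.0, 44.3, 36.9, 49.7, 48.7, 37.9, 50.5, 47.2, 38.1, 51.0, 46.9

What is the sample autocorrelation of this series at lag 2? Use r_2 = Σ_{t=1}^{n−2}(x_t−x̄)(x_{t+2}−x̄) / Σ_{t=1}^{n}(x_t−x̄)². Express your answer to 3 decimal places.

-0.433

Mean x̄ = (48.0 + 44.3 + 36.9 + 49.7 + 48.7 + 37.9 + 50.5 + 47.2 + 38.1 + 51.0 + 46.9)/11 = 45.3818
Numerator Σ_{t=1}^{9}(x_t−x̄)(x_{t+2}−x̄) = -122.0607
Denominator Σ(x_t−x̄)² = 281.9964
r_2 = -122.0607 / 281.9964 = -0.433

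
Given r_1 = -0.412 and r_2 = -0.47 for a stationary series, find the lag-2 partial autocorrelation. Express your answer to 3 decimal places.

φ_{22} = (r_2 − r_1²) / (1 − r_1²)
r_1² = (-0.412)² = 0.169744
Numerator = -0.47 − 0.1697 = -0.6397; denominator = 1 − 0.1697 = 0.8303
φ_{22} = -0.6397 / 0.8303 = -0.771

-0.771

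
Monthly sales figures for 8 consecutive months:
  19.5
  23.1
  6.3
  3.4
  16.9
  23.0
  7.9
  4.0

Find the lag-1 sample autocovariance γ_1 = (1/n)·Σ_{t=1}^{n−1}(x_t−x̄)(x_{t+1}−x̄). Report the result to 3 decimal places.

Mean x̄ = (19.5 + 23.1 + 6.3 + 3.4 + 16.9 + 23.0 + 7.9 + 4.0)/8 = 13.0125
Deviations: 6.4875, 10.0875, -6.7125, -9.6125, 3.8875, 9.9875, -5.1125, -9.0125
Σ_{t=1}^{7}(x_t−x̄)(x_{t+1}−x̄) = 58.7273
γ_1 = 58.7273 / 8 = 7.341

7.341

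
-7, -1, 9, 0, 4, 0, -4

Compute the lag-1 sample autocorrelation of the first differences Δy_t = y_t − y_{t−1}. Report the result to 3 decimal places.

First differences Δy: 6, 10, -9, 4, -4, -4
Mean of differences = 0.5000
Numerator Σ(Δy_t−Δȳ)(Δy_{t+1}−Δȳ) = -66.7500
Denominator Σ(Δy_t−Δȳ)² = 263.5000
r_1(Δy) = -66.7500 / 263.5000 = -0.253

-0.253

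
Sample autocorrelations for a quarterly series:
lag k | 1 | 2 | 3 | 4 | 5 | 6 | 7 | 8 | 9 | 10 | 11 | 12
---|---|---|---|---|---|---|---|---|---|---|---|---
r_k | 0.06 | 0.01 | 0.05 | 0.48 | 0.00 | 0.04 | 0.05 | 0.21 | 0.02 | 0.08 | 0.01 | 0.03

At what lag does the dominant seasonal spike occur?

4

The largest autocorrelation is r_4 = 0.48, with a weaker echo at lag 8 (0.21); the remaining lags stay at or below 0.08.
The dominant spike at lag 4 indicates a seasonal period of 4.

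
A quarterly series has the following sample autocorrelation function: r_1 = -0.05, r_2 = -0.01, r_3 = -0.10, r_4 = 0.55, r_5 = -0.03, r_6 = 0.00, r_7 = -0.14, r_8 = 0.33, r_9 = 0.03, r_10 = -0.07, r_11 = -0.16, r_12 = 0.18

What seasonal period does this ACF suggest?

The largest autocorrelation is r_4 = 0.55, with weaker echoes at lags 8 (0.33) and 12 (0.18); the remaining lags stay at or below 0.03.
The dominant spike at lag 4 indicates a seasonal period of 4.

4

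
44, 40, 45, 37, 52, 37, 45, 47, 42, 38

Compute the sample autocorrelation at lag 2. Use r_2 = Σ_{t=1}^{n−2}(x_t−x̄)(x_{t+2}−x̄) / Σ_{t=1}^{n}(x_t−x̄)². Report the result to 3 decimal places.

0.223

Mean x̄ = (44 + 40 + 45 + 37 + 52 + 37 + 45 + 47 + 42 + 38)/10 = 42.7000
Numerator Σ_{t=1}^{8}(x_t−x̄)(x_{t+2}−x̄) = 47.3200
Denominator Σ(x_t−x̄)² = 212.1000
r_2 = 47.3200 / 212.1000 = 0.223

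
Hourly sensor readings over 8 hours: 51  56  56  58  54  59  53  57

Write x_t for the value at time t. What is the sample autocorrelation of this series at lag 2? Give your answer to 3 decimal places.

Mean x̄ = (51 + 56 + 56 + 58 + 54 + 59 + 53 + 57)/8 = 55.5000
Σ(x_t−x̄)(x_{t+2}−x̄) = (-2.2500) + (1.2500) + (-0.7500) + (8.7500) + (3.7500) + (5.2500) = 16.0000
Denominator Σ(x_t−x̄)² = 50.0000
r_2 = 16.0000 / 50.0000 = 0.320

0.320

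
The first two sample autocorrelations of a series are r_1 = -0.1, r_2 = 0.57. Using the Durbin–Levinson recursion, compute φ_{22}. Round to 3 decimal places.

0.566

φ_{22} = (r_2 − r_1²) / (1 − r_1²)
r_1² = (-0.1)² = 0.01
Numerator = 0.57 − 0.0100 = 0.5600; denominator = 1 − 0.0100 = 0.9900
φ_{22} = 0.5600 / 0.9900 = 0.566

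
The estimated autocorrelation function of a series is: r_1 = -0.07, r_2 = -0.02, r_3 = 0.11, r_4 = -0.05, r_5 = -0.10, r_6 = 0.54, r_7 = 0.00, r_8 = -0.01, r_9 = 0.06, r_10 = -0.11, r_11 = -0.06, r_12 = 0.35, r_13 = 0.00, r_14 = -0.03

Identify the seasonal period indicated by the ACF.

6

The largest autocorrelation is r_6 = 0.54, with a weaker echo at lag 12 (0.35); the remaining lags stay at or below 0.11.
The dominant spike at lag 6 indicates a seasonal period of 6.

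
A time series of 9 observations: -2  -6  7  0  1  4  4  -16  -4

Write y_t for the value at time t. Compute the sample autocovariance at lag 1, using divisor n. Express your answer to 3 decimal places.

-2.198

Mean ȳ = (-2 − 6 + 7 + 0 + 1 + 4 + 4 − 16 − 4)/9 = -1.3333
Σ_{t=1}^{8}(y_t−ȳ)(y_{t+1}−ȳ) = -19.7778
γ_1 = -19.7778 / 9 = -2.198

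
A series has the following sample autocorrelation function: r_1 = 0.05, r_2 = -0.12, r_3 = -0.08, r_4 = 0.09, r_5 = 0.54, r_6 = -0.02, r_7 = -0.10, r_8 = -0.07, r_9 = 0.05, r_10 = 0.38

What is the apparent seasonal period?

The largest autocorrelation is r_5 = 0.54, with a weaker echo at lag 10 (0.38); the remaining lags stay at or below 0.09.
The dominant spike at lag 5 indicates a seasonal period of 5.

5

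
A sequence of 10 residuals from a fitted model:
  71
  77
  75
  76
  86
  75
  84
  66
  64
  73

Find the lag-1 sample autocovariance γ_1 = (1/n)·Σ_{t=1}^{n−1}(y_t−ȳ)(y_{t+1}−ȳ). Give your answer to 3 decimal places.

Mean ȳ = (71 + 77 + 75 + 76 + 86 + 75 + 84 + 66 + 64 + 73)/10 = 74.7000
Σ_{t=1}^{9}(y_t−ȳ)(y_{t+1}−ȳ) = 43.8100
γ_1 = 43.8100 / 10 = 4.381

4.381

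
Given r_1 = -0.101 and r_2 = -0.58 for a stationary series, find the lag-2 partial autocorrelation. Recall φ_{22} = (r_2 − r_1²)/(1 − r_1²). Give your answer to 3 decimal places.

φ_{22} = (r_2 − r_1²) / (1 − r_1²)
r_1² = (-0.101)² = 0.010201
Numerator = -0.58 − 0.0102 = -0.5902; denominator = 1 − 0.0102 = 0.9898
φ_{22} = -0.5902 / 0.9898 = -0.596

-0.596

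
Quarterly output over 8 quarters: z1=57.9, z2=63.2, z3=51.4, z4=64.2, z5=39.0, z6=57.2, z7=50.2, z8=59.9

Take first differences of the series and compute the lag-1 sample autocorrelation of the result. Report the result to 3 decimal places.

First differences Δz: 5.3, -11.8, 12.8, -25.2, 18.2, -7.0, 9.7
Mean of differences = 0.2857
Numerator Σ(Δz_t−Δz̄)(Δz_{t+1}−Δz̄) = -1186.4473
Denominator Σ(Δz_t−Δz̄)² = 1439.9686
r_1(Δz) = -1186.4473 / 1439.9686 = -0.824

-0.824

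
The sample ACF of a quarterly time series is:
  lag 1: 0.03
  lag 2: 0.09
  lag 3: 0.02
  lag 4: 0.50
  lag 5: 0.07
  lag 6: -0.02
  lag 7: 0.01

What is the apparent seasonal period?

The largest autocorrelation is r_4 = 0.50; the remaining lags stay at or below 0.09.
The dominant spike at lag 4 indicates a seasonal period of 4.

4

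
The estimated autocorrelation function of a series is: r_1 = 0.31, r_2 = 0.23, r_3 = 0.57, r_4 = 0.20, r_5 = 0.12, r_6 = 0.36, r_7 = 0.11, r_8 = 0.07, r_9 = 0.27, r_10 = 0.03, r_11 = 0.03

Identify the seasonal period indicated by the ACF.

The largest autocorrelation is r_3 = 0.57, with a weaker echo at lag 6 (0.36); the remaining lags stay at or below 0.31. The elevated value at lag 1 (0.31), dropping to 0.23 at lag 2, reflects decaying short-term dependence rather than seasonality.
The dominant spike at lag 3 indicates a seasonal period of 3.

3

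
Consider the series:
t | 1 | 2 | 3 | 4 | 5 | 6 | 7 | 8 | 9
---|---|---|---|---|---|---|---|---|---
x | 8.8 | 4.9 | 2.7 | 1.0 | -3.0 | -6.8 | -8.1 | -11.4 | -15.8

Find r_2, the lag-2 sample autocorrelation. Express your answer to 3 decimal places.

Mean x̄ = (8.8 + 4.9 + 2.7 + 1.0 − 3.0 − 6.8 − 8.1 − 11.4 − 15.8)/9 = -3.0778
Σ(x_t−x̄)(x_{t+2}−x̄) = (68.6272) + (32.5316) + (0.4494) + (-15.1784) + (-0.3906) + (30.9772) + (63.8938) = 180.9101
Denominator Σ(x_t−x̄)² = 524.9356
r_2 = 180.9101 / 524.9356 = 0.345

0.345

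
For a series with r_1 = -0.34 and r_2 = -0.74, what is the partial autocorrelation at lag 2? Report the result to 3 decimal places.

φ_{22} = (r_2 − r_1²) / (1 − r_1²)
r_1² = (-0.34)² = 0.1156
Numerator = -0.74 − 0.1156 = -0.8556; denominator = 1 − 0.1156 = 0.8844
φ_{22} = -0.8556 / 0.8844 = -0.967

-0.967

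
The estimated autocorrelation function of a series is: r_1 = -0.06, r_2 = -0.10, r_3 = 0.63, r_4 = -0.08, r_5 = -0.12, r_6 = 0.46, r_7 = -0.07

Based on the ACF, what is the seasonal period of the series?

3

The largest autocorrelation is r_3 = 0.63, with a weaker echo at lag 6 (0.46); the remaining lags stay at or below -0.06.
The dominant spike at lag 3 indicates a seasonal period of 3.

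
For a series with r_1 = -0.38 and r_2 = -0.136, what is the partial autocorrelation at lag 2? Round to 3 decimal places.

φ_{22} = (r_2 − r_1²) / (1 − r_1²)
r_1² = (-0.38)² = 0.1444
Numerator = -0.136 − 0.1444 = -0.2804; denominator = 1 − 0.1444 = 0.8556
φ_{22} = -0.2804 / 0.8556 = -0.328

-0.328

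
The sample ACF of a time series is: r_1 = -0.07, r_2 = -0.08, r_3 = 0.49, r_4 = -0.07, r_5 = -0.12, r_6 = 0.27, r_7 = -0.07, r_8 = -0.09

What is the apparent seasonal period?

3

The largest autocorrelation is r_3 = 0.49, with a weaker echo at lag 6 (0.27); the remaining lags stay at or below -0.07.
The dominant spike at lag 3 indicates a seasonal period of 3.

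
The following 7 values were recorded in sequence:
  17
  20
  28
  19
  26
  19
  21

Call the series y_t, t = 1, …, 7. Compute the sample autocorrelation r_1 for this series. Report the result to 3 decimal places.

-0.411

Mean ȳ = (17 + 20 + 28 + 19 + 26 + 19 + 21)/7 = 21.4286
Σ(y_t−ȳ)(y_{t+1}−ȳ) = (6.3265) + (-9.3878) + (-15.9592) + (-11.1020) + (-11.1020) + (1.0408) = -40.1837
Denominator Σ(y_t−ȳ)² = 97.7143
r_1 = -40.1837 / 97.7143 = -0.411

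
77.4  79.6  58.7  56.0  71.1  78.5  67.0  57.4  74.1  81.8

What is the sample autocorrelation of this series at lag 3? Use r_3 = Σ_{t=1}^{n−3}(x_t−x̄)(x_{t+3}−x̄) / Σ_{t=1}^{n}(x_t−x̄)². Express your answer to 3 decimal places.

-0.185

Mean x̄ = (77.4 + 79.6 + 58.7 + 56.0 + 71.1 + 78.5 + 67.0 + 57.4 + 74.1 + 81.8)/10 = 70.1600
Σ(x_t−x̄)(x_{t+3}−x̄) = (-102.5184) + (8.8736) + (-95.5764) + (44.7456) + (-11.9944) + (32.8596) + (-36.7824) = -160.3928
Denominator Σ(x_t−x̄)² = 867.6240
r_3 = -160.3928 / 867.6240 = -0.185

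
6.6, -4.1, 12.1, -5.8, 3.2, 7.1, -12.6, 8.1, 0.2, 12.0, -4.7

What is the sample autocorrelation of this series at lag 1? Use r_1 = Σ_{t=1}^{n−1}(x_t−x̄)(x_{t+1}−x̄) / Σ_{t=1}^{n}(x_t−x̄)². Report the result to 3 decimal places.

-0.666

Mean x̄ = (6.6 − 4.1 + 12.1 − 5.8 + 3.2 + 7.1 − 12.6 + 8.1 + 0.2 + 12.0 − 4.7)/11 = 2.0091
Numerator Σ_{t=1}^{10}(x_t−x̄)(x_{t+1}−x̄) = -431.2101
Denominator Σ(x_t−x̄)² = 647.1691
r_1 = -431.2101 / 647.1691 = -0.666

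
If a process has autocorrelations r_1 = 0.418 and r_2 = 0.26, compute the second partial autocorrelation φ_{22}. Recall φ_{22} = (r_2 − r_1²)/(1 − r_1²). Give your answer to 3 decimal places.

0.103

φ_{22} = (r_2 − r_1²) / (1 − r_1²)
r_1² = (0.418)² = 0.174724
Numerator = 0.26 − 0.1747 = 0.0853; denominator = 1 − 0.1747 = 0.8253
φ_{22} = 0.0853 / 0.8253 = 0.103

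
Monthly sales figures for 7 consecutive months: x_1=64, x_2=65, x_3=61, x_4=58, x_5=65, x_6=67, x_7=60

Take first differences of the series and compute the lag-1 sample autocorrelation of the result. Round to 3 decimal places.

-0.097

First differences Δx: 1, -4, -3, 7, 2, -7
Mean of differences = -0.6667
Numerator Σ(Δx_t−Δx̄)(Δx_{t+1}−Δx̄) = -12.1111
Denominator Σ(Δx_t−Δx̄)² = 125.3333
r_1(Δx) = -12.1111 / 125.3333 = -0.097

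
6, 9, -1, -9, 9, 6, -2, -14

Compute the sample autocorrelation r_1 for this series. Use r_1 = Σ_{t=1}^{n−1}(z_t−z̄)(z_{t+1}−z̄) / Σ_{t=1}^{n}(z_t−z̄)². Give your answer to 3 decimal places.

0.071

Mean z̄ = (6 + 9 − 1 − 9 + 9 + 6 − 2 − 14)/8 = 0.5000
Deviations from mean: 5.5000, 8.5000, -1.5000, -9.5000, 8.5000, 5.5000, -2.5000, -14.5000
Σ(z_t−z̄)(z_{t+1}−z̄) = (46.7500) + (-12.7500) + (14.2500) + (-80.7500) + (46.7500) + (-13.7500) + (36.2500) = 36.7500
Denominator Σ(z_t−z̄)² = 514.0000
r_1 = 36.7500 / 514.0000 = 0.071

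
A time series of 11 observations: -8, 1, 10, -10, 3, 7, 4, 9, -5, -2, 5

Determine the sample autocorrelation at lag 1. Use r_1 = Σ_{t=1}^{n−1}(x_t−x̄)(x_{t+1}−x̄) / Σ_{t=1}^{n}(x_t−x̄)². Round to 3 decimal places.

-0.244

Mean x̄ = (-8 + 1 + 10 − 10 + 3 + 7 + 4 + 9 − 5 − 2 + 5)/11 = 1.2727
Numerator Σ_{t=1}^{10}(x_t−x̄)(x_{t+1}−x̄) = -111.2562
Denominator Σ(x_t−x̄)² = 456.1818
r_1 = -111.2562 / 456.1818 = -0.244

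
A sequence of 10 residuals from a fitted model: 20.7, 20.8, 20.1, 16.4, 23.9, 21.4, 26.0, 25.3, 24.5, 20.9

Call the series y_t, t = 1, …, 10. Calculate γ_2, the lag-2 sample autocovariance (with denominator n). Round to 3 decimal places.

Mean ȳ = (20.7 + 20.8 + 20.1 + 16.4 + 23.9 + 21.4 + 26.0 + 25.3 + 24.5 + 20.9)/10 = 22.0000
Σ_{t=1}^{8}(y_t−ȳ)(y_{t+2}−ȳ) = 20.9300
γ_2 = 20.9300 / 10 = 2.093

2.093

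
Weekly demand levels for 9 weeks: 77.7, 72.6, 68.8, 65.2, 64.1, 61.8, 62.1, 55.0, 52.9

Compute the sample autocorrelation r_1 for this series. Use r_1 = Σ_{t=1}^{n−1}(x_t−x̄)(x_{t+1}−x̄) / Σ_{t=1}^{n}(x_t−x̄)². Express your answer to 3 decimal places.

Mean x̄ = (77.7 + 72.6 + 68.8 + 65.2 + 64.1 + 61.8 + 62.1 + 55.0 + 52.9)/9 = 64.4667
Numerator Σ_{t=1}^{8}(x_t−x̄)(x_{t+1}−x̄) = 284.9756
Denominator Σ(x_t−x̄)² = 496.8400
r_1 = 284.9756 / 496.8400 = 0.574

0.574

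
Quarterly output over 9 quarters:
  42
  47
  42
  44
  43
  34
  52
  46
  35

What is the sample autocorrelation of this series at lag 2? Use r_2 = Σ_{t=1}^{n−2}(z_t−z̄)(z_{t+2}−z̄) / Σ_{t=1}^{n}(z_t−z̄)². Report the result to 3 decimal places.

Mean z̄ = (42 + 47 + 42 + 44 + 43 + 34 + 52 + 46 + 35)/9 = 42.7778
Σ(z_t−z̄)(z_{t+2}−z̄) = (0.6049) + (5.1605) + (-0.1728) + (-10.7284) + (2.0494) + (-28.2840) + (-71.7284) = -103.0988
Denominator Σ(z_t−z̄)² = 253.5556
r_2 = -103.0988 / 253.5556 = -0.407

-0.407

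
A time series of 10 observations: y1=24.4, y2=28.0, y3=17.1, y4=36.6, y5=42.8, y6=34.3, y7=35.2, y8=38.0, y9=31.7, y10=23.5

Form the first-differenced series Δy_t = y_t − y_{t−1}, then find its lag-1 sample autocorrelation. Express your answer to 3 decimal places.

-0.209

First differences Δy: 3.6, -10.9, 19.5, 6.2, -8.5, 0.9, 2.8, -6.3, -8.2
Mean of differences = -0.1000
Numerator Σ(Δy_t−Δȳ)(Δy_{t+1}−Δȳ) = -154.3400
Denominator Σ(Δy_t−Δȳ)² = 738.2000
r_1(Δy) = -154.3400 / 738.2000 = -0.209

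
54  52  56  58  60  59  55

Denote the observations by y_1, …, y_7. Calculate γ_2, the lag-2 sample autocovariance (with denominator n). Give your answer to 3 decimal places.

Mean ȳ = (54 + 52 + 56 + 58 + 60 + 59 + 55)/7 = 56.2857
Σ_{t=1}^{5}(y_t−ȳ)(y_{t+2}−ȳ) = -7.8776
γ_2 = -7.8776 / 7 = -1.125

-1.125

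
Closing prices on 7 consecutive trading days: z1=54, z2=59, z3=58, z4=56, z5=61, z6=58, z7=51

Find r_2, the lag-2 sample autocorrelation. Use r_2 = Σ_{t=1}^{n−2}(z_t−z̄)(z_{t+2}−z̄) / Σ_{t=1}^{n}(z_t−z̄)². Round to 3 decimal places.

Mean z̄ = (54 + 59 + 58 + 56 + 61 + 58 + 51)/7 = 56.7143
Numerator Σ_{t=1}^{5}(z_t−z̄)(z_{t+2}−z̄) = -25.0204
Denominator Σ(z_t−z̄)² = 67.4286
r_2 = -25.0204 / 67.4286 = -0.371

-0.371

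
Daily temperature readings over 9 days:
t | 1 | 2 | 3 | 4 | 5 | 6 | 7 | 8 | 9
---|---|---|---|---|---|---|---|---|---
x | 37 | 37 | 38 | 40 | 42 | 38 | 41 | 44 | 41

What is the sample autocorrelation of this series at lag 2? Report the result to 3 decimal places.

-0.070

Mean x̄ = (37 + 37 + 38 + 40 + 42 + 38 + 41 + 44 + 41)/9 = 39.7778
Σ(x_t−x̄)(x_{t+2}−x̄) = (4.9383) + (-0.6173) + (-3.9506) + (-0.3951) + (2.7160) + (-7.5062) + (1.4938) = -3.3210
Denominator Σ(x_t−x̄)² = 47.5556
r_2 = -3.3210 / 47.5556 = -0.070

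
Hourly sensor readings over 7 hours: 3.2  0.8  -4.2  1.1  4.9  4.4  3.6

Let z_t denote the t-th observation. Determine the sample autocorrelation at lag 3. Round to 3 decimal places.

-0.355

Mean z̄ = (3.2 + 0.8 − 4.2 + 1.1 + 4.9 + 4.4 + 3.6)/7 = 1.9714
Deviations from mean: 1.2286, -1.1714, -6.1714, -0.8714, 2.9286, 2.4286, 1.6286
Numerator Σ_{t=1}^{4}(z_t−z̄)(z_{t+3}−z̄) = -20.9082
Denominator Σ(z_t−z̄)² = 58.8543
r_3 = -20.9082 / 58.8543 = -0.355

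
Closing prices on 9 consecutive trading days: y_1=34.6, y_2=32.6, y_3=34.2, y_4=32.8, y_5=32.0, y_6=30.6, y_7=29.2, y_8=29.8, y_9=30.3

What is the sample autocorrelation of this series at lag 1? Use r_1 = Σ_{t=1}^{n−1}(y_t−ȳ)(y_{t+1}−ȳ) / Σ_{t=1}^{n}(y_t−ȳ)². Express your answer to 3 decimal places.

0.600

Mean ȳ = (34.6 + 32.6 + 34.2 + 32.8 + 32.0 + 30.6 + 29.2 + 29.8 + 30.3)/9 = 31.7889
Numerator Σ_{t=1}^{8}(y_t−ȳ)(y_{t+1}−ȳ) = 17.8243
Denominator Σ(y_t−ȳ)² = 29.7289
r_1 = 17.8243 / 29.7289 = 0.600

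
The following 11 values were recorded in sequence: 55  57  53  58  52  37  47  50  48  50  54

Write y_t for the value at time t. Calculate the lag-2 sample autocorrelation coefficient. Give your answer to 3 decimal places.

-0.095

Mean ȳ = (55 + 57 + 53 + 58 + 52 + 37 + 47 + 50 + 48 + 50 + 54)/11 = 51.0000
Numerator Σ_{t=1}^{9}(y_t−ȳ)(y_{t+2}−ȳ) = -32.0000
Denominator Σ(y_t−ȳ)² = 338.0000
r_2 = -32.0000 / 338.0000 = -0.095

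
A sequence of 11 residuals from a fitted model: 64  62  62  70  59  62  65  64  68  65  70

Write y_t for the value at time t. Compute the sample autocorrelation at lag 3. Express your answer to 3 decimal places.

0.096

Mean ȳ = (64 + 62 + 62 + 70 + 59 + 62 + 65 + 64 + 68 + 65 + 70)/11 = 64.6364
Numerator Σ_{t=1}^{8}(y_t−ȳ)(y_{t+3}−ȳ) = 11.7851
Denominator Σ(y_t−ȳ)² = 122.5455
r_3 = 11.7851 / 122.5455 = 0.096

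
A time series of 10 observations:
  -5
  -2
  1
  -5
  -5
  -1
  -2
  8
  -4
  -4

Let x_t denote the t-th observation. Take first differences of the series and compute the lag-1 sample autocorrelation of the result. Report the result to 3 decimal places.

-0.453

First differences Δx: 3, 3, -6, 0, 4, -1, 10, -12, 0
Mean of differences = 0.1111
Numerator Σ(Δx_t−Δx̄)(Δx_{t+1}−Δx̄) = -142.7901
Denominator Σ(Δx_t−Δx̄)² = 314.8889
r_1(Δx) = -142.7901 / 314.8889 = -0.453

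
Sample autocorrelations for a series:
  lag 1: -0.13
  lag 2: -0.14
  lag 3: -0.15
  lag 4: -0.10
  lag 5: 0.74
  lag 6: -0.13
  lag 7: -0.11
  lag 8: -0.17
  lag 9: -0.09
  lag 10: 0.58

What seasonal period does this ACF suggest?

The largest autocorrelation is r_5 = 0.74, with a weaker echo at lag 10 (0.58); the remaining lags stay at or below -0.09.
The dominant spike at lag 5 indicates a seasonal period of 5.

5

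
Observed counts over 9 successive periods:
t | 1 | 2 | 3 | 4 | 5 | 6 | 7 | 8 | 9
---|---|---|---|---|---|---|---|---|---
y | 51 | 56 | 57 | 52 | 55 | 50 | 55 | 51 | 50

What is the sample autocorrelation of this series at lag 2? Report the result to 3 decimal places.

Mean ȳ = (51 + 56 + 57 + 52 + 55 + 50 + 55 + 51 + 50)/9 = 53.0000
Numerator Σ_{t=1}^{7}(y_t−ȳ)(y_{t+2}−ȳ) = 4.0000
Denominator Σ(y_t−ȳ)² = 60.0000
r_2 = 4.0000 / 60.0000 = 0.067

0.067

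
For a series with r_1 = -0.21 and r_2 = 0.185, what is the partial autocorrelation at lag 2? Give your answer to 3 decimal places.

0.147

φ_{22} = (r_2 − r_1²) / (1 − r_1²)
r_1² = (-0.21)² = 0.0441
Numerator = 0.185 − 0.0441 = 0.1409; denominator = 1 − 0.0441 = 0.9559
φ_{22} = 0.1409 / 0.9559 = 0.147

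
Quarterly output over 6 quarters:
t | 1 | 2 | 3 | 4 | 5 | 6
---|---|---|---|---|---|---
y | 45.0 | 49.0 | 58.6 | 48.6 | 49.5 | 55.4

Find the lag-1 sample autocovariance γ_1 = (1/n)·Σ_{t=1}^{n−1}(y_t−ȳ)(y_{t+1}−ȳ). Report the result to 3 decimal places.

-4.078

Mean ȳ = (45.0 + 49.0 + 58.6 + 48.6 + 49.5 + 55.4)/6 = 51.0167
Σ_{t=1}^{5}(y_t−ȳ)(y_{t+1}−ȳ) = -24.4686
γ_1 = -24.4686 / 6 = -4.078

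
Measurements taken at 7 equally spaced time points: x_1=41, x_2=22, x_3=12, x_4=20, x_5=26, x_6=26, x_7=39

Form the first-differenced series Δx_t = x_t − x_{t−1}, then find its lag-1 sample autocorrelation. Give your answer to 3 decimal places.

First differences Δx: -19, -10, 8, 6, 0, 13
Mean of differences = -0.3333
Numerator Σ(Δx_t−Δx̄)(Δx_{t+1}−Δx̄) = 159.2222
Denominator Σ(Δx_t−Δx̄)² = 729.3333
r_1(Δx) = 159.2222 / 729.3333 = 0.218

0.218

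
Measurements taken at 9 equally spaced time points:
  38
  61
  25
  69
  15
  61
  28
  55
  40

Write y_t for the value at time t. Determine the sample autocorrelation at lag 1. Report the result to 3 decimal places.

Mean ȳ = (38 + 61 + 25 + 69 + 15 + 61 + 28 + 55 + 40)/9 = 43.5556
Numerator Σ_{t=1}^{8}(y_t−ȳ)(y_{t+1}−ȳ) = -2607.5309
Denominator Σ(y_t−ȳ)² = 2832.2222
r_1 = -2607.5309 / 2832.2222 = -0.921

-0.921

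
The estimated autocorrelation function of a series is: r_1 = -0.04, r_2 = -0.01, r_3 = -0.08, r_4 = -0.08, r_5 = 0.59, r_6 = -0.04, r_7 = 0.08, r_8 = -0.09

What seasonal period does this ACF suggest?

5

The largest autocorrelation is r_5 = 0.59; the remaining lags stay at or below 0.08.
The dominant spike at lag 5 indicates a seasonal period of 5.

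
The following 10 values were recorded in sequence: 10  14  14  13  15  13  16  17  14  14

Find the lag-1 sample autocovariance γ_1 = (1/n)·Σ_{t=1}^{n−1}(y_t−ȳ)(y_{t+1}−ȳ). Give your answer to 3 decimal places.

Mean ȳ = (10 + 14 + 14 + 13 + 15 + 13 + 16 + 17 + 14 + 14)/10 = 14.0000
Σ_{t=1}^{9}(y_t−ȳ)(y_{t+1}−ȳ) = 2.0000
γ_1 = 2.0000 / 10 = 0.200

0.200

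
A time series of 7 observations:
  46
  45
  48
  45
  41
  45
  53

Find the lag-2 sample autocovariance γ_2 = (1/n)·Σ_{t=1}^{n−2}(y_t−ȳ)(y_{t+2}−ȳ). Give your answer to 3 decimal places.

-6.067

Mean ȳ = (46 + 45 + 48 + 45 + 41 + 45 + 53)/7 = 46.1429
Σ_{t=1}^{5}(y_t−ȳ)(y_{t+2}−ȳ) = -42.4694
γ_2 = -42.4694 / 7 = -6.067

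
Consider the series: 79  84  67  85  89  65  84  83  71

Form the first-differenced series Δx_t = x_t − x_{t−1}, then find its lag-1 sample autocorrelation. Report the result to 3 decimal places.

First differences Δx: 5, -17, 18, 4, -24, 19, -1, -12
Mean of differences = -1.0000
Numerator Σ(Δx_t−Δx̄)(Δx_{t+1}−Δx̄) = -880.0000
Denominator Σ(Δx_t−Δx̄)² = 1728.0000
r_1(Δx) = -880.0000 / 1728.0000 = -0.509

-0.509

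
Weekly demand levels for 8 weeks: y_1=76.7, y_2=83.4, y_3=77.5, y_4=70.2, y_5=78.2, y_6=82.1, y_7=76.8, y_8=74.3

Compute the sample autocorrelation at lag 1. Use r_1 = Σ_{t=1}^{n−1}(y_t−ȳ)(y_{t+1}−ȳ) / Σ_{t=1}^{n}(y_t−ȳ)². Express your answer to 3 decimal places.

Mean ȳ = (76.7 + 83.4 + 77.5 + 70.2 + 78.2 + 82.1 + 76.8 + 74.3)/8 = 77.4000
Deviations from mean: -0.7000, 6.0000, 0.1000, -7.2000, 0.8000, 4.7000, -0.6000, -3.1000
Numerator Σ_{t=1}^{7}(y_t−ȳ)(y_{t+1}−ȳ) = -7.2800
Denominator Σ(y_t−ȳ)² = 121.0400
r_1 = -7.2800 / 121.0400 = -0.060

-0.060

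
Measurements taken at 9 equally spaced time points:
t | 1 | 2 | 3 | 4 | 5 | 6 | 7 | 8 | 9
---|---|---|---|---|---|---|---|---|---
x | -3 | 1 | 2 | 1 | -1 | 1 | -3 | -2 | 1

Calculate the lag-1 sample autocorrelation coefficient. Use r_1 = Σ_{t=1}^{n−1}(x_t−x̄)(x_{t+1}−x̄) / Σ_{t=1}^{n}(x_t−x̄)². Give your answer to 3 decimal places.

-0.015

Mean x̄ = (-3 + 1 + 2 + 1 − 1 + 1 − 3 − 2 + 1)/9 = -0.3333
Numerator Σ_{t=1}^{8}(x_t−x̄)(x_{t+1}−x̄) = -0.4444
Denominator Σ(x_t−x̄)² = 30.0000
r_1 = -0.4444 / 30.0000 = -0.015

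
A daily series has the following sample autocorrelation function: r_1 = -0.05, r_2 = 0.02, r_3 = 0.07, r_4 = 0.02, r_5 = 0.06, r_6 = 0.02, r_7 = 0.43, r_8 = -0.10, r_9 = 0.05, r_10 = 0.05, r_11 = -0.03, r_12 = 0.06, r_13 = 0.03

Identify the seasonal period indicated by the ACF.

The largest autocorrelation is r_7 = 0.43; the remaining lags stay at or below 0.07.
The dominant spike at lag 7 indicates a seasonal period of 7.

7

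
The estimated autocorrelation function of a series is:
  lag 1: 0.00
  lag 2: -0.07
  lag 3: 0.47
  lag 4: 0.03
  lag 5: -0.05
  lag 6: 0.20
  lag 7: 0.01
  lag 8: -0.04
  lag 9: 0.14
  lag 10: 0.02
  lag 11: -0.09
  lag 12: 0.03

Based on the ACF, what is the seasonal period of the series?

3

The largest autocorrelation is r_3 = 0.47, with a weaker echo at lag 6 (0.20); the remaining lags stay at or below 0.14.
The dominant spike at lag 3 indicates a seasonal period of 3.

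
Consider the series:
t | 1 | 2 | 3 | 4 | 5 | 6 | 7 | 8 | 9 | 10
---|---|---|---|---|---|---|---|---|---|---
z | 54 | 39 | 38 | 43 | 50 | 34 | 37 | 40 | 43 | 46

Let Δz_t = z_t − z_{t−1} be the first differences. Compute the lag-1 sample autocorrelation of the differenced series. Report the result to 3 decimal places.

-0.146

First differences Δz: -15, -1, 5, 7, -16, 3, 3, 3, 3
Mean of differences = -0.8889
Numerator Σ(Δz_t−Δz̄)(Δz_{t+1}−Δz̄) = -85.2346
Denominator Σ(Δz_t−Δz̄)² = 584.8889
r_1(Δz) = -85.2346 / 584.8889 = -0.146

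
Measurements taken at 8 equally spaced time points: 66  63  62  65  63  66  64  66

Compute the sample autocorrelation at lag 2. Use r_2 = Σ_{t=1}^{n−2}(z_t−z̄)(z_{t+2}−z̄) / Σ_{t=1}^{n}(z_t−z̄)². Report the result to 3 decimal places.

0.152

Mean z̄ = (66 + 63 + 62 + 65 + 63 + 66 + 64 + 66)/8 = 64.3750
Deviations from mean: 1.6250, -1.3750, -2.3750, 0.6250, -1.3750, 1.6250, -0.3750, 1.6250
Σ(z_t−z̄)(z_{t+2}−z̄) = (-3.8594) + (-0.8594) + (3.2656) + (1.0156) + (0.5156) + (2.6406) = 2.7188
Denominator Σ(z_t−z̄)² = 17.8750
r_2 = 2.7188 / 17.8750 = 0.152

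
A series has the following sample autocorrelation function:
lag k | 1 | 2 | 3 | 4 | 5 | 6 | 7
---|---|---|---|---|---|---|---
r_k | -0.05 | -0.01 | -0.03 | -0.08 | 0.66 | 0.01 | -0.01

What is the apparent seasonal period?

The largest autocorrelation is r_5 = 0.66; the remaining lags stay at or below 0.01.
The dominant spike at lag 5 indicates a seasonal period of 5.

5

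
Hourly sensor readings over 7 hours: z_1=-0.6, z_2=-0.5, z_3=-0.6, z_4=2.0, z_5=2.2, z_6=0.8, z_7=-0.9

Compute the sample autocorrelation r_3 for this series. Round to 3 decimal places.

-0.538

Mean z̄ = (-0.6 − 0.5 − 0.6 + 2.0 + 2.2 + 0.8 − 0.9)/7 = 0.3429
Deviations from mean: -0.9429, -0.8429, -0.9429, 1.6571, 1.8571, 0.4571, -1.2429
Numerator Σ_{t=1}^{4}(z_t−z̄)(z_{t+3}−z̄) = -5.6184
Denominator Σ(z_t−z̄)² = 10.4371
r_3 = -5.6184 / 10.4371 = -0.538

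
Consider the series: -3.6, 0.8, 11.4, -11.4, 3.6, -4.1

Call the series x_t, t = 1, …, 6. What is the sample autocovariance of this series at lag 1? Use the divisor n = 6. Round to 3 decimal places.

-29.567

Mean x̄ = (-3.6 + 0.8 + 11.4 − 11.4 + 3.6 − 4.1)/6 = -0.5500
Deviations: -3.0500, 1.3500, 11.9500, -10.8500, 4.1500, -3.5500
Σ_{t=1}^{5}(x_t−x̄)(x_{t+1}−x̄) = -177.4025
γ_1 = -177.4025 / 6 = -29.567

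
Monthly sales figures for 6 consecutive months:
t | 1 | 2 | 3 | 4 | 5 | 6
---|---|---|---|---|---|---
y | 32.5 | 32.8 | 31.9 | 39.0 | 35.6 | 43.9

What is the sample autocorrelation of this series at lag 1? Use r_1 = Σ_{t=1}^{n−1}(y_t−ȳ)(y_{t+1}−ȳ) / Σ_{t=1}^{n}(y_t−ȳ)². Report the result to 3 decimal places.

Mean ȳ = (32.5 + 32.8 + 31.9 + 39.0 + 35.6 + 43.9)/6 = 35.9500
Numerator Σ_{t=1}^{5}(y_t−ȳ)(y_{t+1}−ȳ) = 7.4225
Denominator Σ(y_t−ȳ)² = 110.8550
r_1 = 7.4225 / 110.8550 = 0.067

0.067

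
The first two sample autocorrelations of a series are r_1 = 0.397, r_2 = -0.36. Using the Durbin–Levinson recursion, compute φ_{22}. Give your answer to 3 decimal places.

-0.614

φ_{22} = (r_2 − r_1²) / (1 − r_1²)
r_1² = (0.397)² = 0.157609
Numerator = -0.36 − 0.1576 = -0.5176; denominator = 1 − 0.1576 = 0.8424
φ_{22} = -0.5176 / 0.8424 = -0.614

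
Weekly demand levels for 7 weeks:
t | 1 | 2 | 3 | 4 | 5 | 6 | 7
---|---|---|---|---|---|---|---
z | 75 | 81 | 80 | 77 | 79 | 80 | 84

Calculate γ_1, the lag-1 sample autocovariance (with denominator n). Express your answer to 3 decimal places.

-0.577

Mean z̄ = (75 + 81 + 80 + 77 + 79 + 80 + 84)/7 = 79.4286
Σ_{t=1}^{6}(z_t−z̄)(z_{t+1}−z̄) = -4.0408
γ_1 = -4.0408 / 7 = -0.577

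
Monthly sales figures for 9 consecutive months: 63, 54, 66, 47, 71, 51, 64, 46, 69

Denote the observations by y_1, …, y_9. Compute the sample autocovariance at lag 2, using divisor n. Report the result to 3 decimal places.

53.556

Mean ȳ = (63 + 54 + 66 + 47 + 71 + 51 + 64 + 46 + 69)/9 = 59.0000
Σ_{t=1}^{7}(y_t−ȳ)(y_{t+2}−ȳ) = 482.0000
γ_2 = 482.0000 / 9 = 53.556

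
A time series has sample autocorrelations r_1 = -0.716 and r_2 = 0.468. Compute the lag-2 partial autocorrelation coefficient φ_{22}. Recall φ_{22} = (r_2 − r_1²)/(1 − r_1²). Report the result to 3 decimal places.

φ_{22} = (r_2 − r_1²) / (1 − r_1²)
r_1² = (-0.716)² = 0.512656
Numerator = 0.468 − 0.5127 = -0.0447; denominator = 1 − 0.5127 = 0.4873
φ_{22} = -0.0447 / 0.4873 = -0.092

-0.092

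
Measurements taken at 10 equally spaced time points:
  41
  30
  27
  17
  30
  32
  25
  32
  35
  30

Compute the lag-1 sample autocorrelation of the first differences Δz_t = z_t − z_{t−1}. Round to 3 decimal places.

-0.179

First differences Δz: -11, -3, -10, 13, 2, -7, 7, 3, -5
Mean of differences = -1.2222
Numerator Σ(Δz_t−Δz̄)(Δz_{t+1}−Δz̄) = -93.3827
Denominator Σ(Δz_t−Δz̄)² = 521.5556
r_1(Δz) = -93.3827 / 521.5556 = -0.179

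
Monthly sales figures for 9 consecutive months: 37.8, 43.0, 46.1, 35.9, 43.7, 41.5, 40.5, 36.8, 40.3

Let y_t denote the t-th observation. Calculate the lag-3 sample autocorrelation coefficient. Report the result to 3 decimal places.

0.154

Mean ȳ = (37.8 + 43.0 + 46.1 + 35.9 + 43.7 + 41.5 + 40.5 + 36.8 + 40.3)/9 = 40.6222
Σ(y_t−ȳ)(y_{t+3}−ȳ) = (13.3272) + (7.3183) + (4.8083) + (0.5772) + (-11.7640) + (-0.2828) = 13.9841
Denominator Σ(y_t−ȳ)² = 90.8956
r_3 = 13.9841 / 90.8956 = 0.154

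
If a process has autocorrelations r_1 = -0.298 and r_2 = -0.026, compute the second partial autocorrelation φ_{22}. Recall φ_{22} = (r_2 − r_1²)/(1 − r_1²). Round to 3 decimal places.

-0.126

φ_{22} = (r_2 − r_1²) / (1 − r_1²)
r_1² = (-0.298)² = 0.088804
Numerator = -0.026 − 0.0888 = -0.1148; denominator = 1 − 0.0888 = 0.9112
φ_{22} = -0.1148 / 0.9112 = -0.126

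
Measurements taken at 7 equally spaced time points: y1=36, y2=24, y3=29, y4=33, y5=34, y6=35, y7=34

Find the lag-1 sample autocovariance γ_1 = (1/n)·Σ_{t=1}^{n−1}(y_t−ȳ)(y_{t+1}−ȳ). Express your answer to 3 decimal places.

Mean ȳ = (36 + 24 + 29 + 33 + 34 + 35 + 34)/7 = 32.1429
Σ_{t=1}^{6}(y_t−ȳ)(y_{t+1}−ȳ) = 3.6939
γ_1 = 3.6939 / 7 = 0.528

0.528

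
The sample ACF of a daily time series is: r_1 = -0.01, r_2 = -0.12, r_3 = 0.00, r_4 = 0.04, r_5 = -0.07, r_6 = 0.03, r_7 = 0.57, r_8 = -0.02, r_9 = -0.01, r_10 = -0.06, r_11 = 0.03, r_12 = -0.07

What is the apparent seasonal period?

The largest autocorrelation is r_7 = 0.57; the remaining lags stay at or below 0.04.
The dominant spike at lag 7 indicates a seasonal period of 7.

7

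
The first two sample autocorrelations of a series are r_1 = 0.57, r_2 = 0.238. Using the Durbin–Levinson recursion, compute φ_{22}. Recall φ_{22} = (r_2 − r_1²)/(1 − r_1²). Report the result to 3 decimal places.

-0.129

φ_{22} = (r_2 − r_1²) / (1 − r_1²)
r_1² = (0.57)² = 0.3249
Numerator = 0.238 − 0.3249 = -0.0869; denominator = 1 − 0.3249 = 0.6751
φ_{22} = -0.0869 / 0.6751 = -0.129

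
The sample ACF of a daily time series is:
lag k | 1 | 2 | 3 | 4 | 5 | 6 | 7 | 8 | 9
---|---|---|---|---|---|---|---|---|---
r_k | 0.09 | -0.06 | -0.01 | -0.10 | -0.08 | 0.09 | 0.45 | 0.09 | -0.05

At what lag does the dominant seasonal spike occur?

The largest autocorrelation is r_7 = 0.45; the remaining lags stay at or below 0.09.
The dominant spike at lag 7 indicates a seasonal period of 7.

7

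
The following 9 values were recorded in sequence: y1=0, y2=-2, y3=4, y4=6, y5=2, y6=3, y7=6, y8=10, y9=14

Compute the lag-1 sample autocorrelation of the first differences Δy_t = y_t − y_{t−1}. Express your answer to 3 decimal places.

-0.065

First differences Δy: -2, 6, 2, -4, 1, 3, 4, 4
Mean of differences = 1.7500
Numerator Σ(Δy_t−Δȳ)(Δy_{t+1}−Δȳ) = -5.0625
Denominator Σ(Δy_t−Δȳ)² = 77.5000
r_1(Δy) = -5.0625 / 77.5000 = -0.065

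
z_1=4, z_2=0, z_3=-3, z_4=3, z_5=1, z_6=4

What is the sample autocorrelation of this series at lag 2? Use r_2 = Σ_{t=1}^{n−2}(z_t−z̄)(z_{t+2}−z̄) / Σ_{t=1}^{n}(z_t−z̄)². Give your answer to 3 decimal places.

-0.200

Mean z̄ = (4 + 0 − 3 + 3 + 1 + 4)/6 = 1.5000
Σ(z_t−z̄)(z_{t+2}−z̄) = (-11.2500) + (-2.2500) + (2.2500) + (3.7500) = -7.5000
Denominator Σ(z_t−z̄)² = 37.5000
r_2 = -7.5000 / 37.5000 = -0.200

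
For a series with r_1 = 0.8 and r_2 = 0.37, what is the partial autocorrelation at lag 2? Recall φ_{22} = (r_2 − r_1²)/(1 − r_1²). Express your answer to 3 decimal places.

-0.750

φ_{22} = (r_2 − r_1²) / (1 − r_1²)
r_1² = (0.8)² = 0.64
Numerator = 0.37 − 0.6400 = -0.2700; denominator = 1 − 0.6400 = 0.3600
φ_{22} = -0.2700 / 0.3600 = -0.750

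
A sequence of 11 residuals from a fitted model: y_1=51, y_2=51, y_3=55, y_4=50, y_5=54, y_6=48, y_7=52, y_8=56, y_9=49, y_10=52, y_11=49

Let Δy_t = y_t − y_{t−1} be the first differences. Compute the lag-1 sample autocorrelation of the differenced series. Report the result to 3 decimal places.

First differences Δy: 0, 4, -5, 4, -6, 4, 4, -7, 3, -3
Mean of differences = -0.2000
Numerator Σ(Δy_t−Δȳ)(Δy_{t+1}−Δȳ) = -129.8400
Denominator Σ(Δy_t−Δȳ)² = 191.6000
r_1(Δy) = -129.8400 / 191.6000 = -0.678

-0.678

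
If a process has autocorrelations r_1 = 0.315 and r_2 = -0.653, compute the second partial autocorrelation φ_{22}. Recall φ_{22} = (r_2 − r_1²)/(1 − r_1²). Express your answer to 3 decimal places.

φ_{22} = (r_2 − r_1²) / (1 − r_1²)
r_1² = (0.315)² = 0.099225
Numerator = -0.653 − 0.0992 = -0.7522; denominator = 1 − 0.0992 = 0.9008
φ_{22} = -0.7522 / 0.9008 = -0.835

-0.835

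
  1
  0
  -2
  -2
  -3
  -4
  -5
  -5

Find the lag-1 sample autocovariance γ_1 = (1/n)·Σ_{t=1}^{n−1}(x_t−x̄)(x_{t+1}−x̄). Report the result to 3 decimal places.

Mean x̄ = (1 + 0 − 2 − 2 − 3 − 4 − 5 − 5)/8 = -2.5000
Deviations: 3.5000, 2.5000, 0.5000, 0.5000, -0.5000, -1.5000, -2.5000, -2.5000
Σ_{t=1}^{7}(x_t−x̄)(x_{t+1}−x̄) = 20.7500
γ_1 = 20.7500 / 8 = 2.594

2.594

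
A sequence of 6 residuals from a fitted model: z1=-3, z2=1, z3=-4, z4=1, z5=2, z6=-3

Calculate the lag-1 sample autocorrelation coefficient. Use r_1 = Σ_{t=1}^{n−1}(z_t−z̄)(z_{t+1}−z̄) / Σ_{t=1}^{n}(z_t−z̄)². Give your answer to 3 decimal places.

Mean z̄ = (-3 + 1 − 4 + 1 + 2 − 3)/6 = -1.0000
Deviations from mean: -2.0000, 2.0000, -3.0000, 2.0000, 3.0000, -2.0000
Numerator Σ_{t=1}^{5}(z_t−z̄)(z_{t+1}−z̄) = -16.0000
Denominator Σ(z_t−z̄)² = 34.0000
r_1 = -16.0000 / 34.0000 = -0.471

-0.471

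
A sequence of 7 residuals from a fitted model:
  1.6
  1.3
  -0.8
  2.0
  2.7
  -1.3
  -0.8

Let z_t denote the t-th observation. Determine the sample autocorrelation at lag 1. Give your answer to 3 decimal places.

-0.046

Mean z̄ = (1.6 + 1.3 − 0.8 + 2.0 + 2.7 − 1.3 − 0.8)/7 = 0.6714
Deviations from mean: 0.9286, 0.6286, -1.4714, 1.3286, 2.0286, -1.9714, -1.4714
Σ(z_t−z̄)(z_{t+1}−z̄) = (0.5837) + (-0.9249) + (-1.9549) + (2.6951) + (-3.9992) + (2.9008) = -0.6994
Denominator Σ(z_t−z̄)² = 15.3543
r_1 = -0.6994 / 15.3543 = -0.046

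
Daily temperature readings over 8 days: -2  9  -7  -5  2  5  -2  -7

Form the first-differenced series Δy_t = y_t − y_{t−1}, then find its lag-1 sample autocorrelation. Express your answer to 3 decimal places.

-0.329

First differences Δy: 11, -16, 2, 7, 3, -7, -5
Mean of differences = -0.7143
Numerator Σ(Δy_t−Δȳ)(Δy_{t+1}−Δȳ) = -167.3673
Denominator Σ(Δy_t−Δȳ)² = 509.4286
r_1(Δy) = -167.3673 / 509.4286 = -0.329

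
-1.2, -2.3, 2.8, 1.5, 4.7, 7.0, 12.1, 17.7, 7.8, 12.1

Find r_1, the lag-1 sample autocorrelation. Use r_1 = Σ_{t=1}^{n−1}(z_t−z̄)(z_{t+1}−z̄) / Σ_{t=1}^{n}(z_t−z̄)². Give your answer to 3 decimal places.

Mean z̄ = (-1.2 − 2.3 + 2.8 + 1.5 + 4.7 + 7.0 + 12.1 + 17.7 + 7.8 + 12.1)/10 = 6.2200
Numerator Σ_{t=1}^{9}(z_t−z̄)(z_{t+1}−z̄) = 214.0056
Denominator Σ(z_t−z̄)² = 367.9760
r_1 = 214.0056 / 367.9760 = 0.582

0.582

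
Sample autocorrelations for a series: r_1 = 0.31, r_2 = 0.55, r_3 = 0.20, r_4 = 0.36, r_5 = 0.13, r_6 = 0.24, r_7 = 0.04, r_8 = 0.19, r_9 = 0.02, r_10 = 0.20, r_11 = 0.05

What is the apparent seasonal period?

2

The largest autocorrelation is r_2 = 0.55, with a weaker echo at lag 4 (0.36); the remaining lags stay at or below 0.31.
The dominant spike at lag 2 indicates a seasonal period of 2.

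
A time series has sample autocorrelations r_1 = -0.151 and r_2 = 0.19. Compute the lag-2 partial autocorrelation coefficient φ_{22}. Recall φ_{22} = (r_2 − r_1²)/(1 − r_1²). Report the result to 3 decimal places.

φ_{22} = (r_2 − r_1²) / (1 − r_1²)
r_1² = (-0.151)² = 0.022801
Numerator = 0.19 − 0.0228 = 0.1672; denominator = 1 − 0.0228 = 0.9772
φ_{22} = 0.1672 / 0.9772 = 0.171

0.171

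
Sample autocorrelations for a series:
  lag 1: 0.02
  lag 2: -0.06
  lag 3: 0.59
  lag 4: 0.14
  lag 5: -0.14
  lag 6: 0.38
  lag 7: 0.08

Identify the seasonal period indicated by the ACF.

3

The largest autocorrelation is r_3 = 0.59, with a weaker echo at lag 6 (0.38); the remaining lags stay at or below 0.14.
The dominant spike at lag 3 indicates a seasonal period of 3.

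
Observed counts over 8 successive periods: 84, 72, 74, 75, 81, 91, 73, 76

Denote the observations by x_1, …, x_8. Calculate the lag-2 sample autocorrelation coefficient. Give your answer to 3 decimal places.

Mean x̄ = (84 + 72 + 74 + 75 + 81 + 91 + 73 + 76)/8 = 78.2500
Deviations from mean: 5.7500, -6.2500, -4.2500, -3.2500, 2.7500, 12.7500, -5.2500, -2.2500
Σ(x_t−x̄)(x_{t+2}−x̄) = (-24.4375) + (20.3125) + (-11.6875) + (-41.4375) + (-14.4375) + (-28.6875) = -100.3750
Denominator Σ(x_t−x̄)² = 303.5000
r_2 = -100.3750 / 303.5000 = -0.331

-0.331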